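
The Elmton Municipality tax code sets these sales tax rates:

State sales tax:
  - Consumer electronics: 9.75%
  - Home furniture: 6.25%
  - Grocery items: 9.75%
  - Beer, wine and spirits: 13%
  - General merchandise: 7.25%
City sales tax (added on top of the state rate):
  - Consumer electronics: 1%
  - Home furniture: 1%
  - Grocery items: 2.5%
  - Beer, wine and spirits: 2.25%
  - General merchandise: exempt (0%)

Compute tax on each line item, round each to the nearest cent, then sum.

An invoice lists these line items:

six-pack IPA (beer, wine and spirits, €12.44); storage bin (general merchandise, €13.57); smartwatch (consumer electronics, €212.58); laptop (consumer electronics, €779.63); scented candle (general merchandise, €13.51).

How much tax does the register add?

Six-pack IPA €12.44: beer, wine and spirits → 13% + 2.25% city = 15.25% → €1.90
Storage bin €13.57: general merchandise → 7.25% + 0% city = 7.25% → €0.98
Smartwatch €212.58: consumer electronics → 9.75% + 1% city = 10.75% → €22.85
Laptop €779.63: consumer electronics → 9.75% + 1% city = 10.75% → €83.81
Scented candle €13.51: general merchandise → 7.25% + 0% city = 7.25% → €0.98
Total tax = €1.90 + €0.98 + €22.85 + €83.81 + €0.98 = €110.52

€110.52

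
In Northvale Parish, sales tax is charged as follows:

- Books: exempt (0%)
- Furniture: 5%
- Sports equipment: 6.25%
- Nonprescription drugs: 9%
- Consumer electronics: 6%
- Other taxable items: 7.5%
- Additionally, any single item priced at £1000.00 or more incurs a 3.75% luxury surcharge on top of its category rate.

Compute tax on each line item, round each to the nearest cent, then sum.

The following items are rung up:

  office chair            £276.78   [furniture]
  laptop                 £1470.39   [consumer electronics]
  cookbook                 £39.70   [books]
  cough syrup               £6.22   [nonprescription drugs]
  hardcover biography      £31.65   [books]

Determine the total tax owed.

£157.76

Office chair £276.78: furniture → 5% → £13.84
Laptop £1470.39: consumer electronics → 6% + 3.75% surcharge = 9.75% → £143.36
Cookbook £39.70: books → 0% → £0.00
Cough syrup £6.22: nonprescription drugs → 9% → £0.56
Hardcover biography £31.65: books → 0% → £0.00
Total tax = £13.84 + £143.36 + £0.56 = £157.76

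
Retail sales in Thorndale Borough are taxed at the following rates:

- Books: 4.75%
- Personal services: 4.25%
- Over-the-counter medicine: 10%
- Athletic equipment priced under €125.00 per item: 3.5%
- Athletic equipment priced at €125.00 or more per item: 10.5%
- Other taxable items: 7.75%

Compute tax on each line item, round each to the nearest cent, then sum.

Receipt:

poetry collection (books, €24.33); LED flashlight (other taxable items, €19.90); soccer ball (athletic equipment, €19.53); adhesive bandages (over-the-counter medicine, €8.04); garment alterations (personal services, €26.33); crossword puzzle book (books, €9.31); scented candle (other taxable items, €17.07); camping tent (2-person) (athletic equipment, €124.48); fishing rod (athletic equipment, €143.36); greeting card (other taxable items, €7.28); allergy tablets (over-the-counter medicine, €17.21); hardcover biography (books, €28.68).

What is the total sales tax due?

Poetry collection €24.33: books → 4.75% → €1.16
LED flashlight €19.90: other taxable items → 7.75% → €1.54
Soccer ball €19.53: athletic equipment, under €125.00 → 3.5% → €0.68
Adhesive bandages €8.04: over-the-counter medicine → 10% → €0.80
Garment alterations €26.33: personal services → 4.25% → €1.12
Crossword puzzle book €9.31: books → 4.75% → €0.44
Scented candle €17.07: other taxable items → 7.75% → €1.32
Camping tent (2-person) €124.48: athletic equipment, under €125.00 → 3.5% → €4.36
Fishing rod €143.36: athletic equipment, €125.00 or more → 10.5% → €15.05
Greeting card €7.28: other taxable items → 7.75% → €0.56
Allergy tablets €17.21: over-the-counter medicine → 10% → €1.72
Hardcover biography €28.68: books → 4.75% → €1.36
Total tax = €1.16 + €1.54 + €0.68 + €0.80 + €1.12 + €0.44 + €1.32 + €4.36 + €15.05 + €0.56 + €1.72 + €1.36 = €30.11

€30.11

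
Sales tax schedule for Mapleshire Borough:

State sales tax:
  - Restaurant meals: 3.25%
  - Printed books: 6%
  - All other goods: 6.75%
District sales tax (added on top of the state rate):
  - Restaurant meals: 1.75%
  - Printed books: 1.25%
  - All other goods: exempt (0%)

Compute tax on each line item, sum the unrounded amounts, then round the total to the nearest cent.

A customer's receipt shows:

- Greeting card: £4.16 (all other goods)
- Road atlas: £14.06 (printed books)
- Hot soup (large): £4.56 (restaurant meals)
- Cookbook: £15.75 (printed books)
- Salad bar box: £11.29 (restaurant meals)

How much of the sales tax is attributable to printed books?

Road atlas £14.06: printed books → 6% + 1.25% district = 7.25% → £1.01935
Cookbook £15.75: printed books → 6% + 1.25% district = 7.25% → £1.141875
Tax on printed books: unrounded sum = £2.161225 → £2.16

£2.16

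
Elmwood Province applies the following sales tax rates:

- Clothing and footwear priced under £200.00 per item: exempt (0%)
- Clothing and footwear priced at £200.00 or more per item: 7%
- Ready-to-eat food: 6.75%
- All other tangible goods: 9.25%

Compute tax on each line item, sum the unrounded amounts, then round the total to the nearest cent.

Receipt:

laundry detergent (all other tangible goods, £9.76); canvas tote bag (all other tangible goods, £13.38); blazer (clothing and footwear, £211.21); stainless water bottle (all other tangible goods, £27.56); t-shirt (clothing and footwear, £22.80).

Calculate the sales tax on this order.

Laundry detergent £9.76: all other tangible goods → 9.25% → £0.9028
Canvas tote bag £13.38: all other tangible goods → 9.25% → £1.23765
Blazer £211.21: clothing and footwear, £200.00 or more → 7% → £14.7847
Stainless water bottle £27.56: all other tangible goods → 9.25% → £2.5493
T-shirt £22.80: clothing and footwear, under £200.00 → 0% → £0.00
Unrounded tax sum = £19.47445 → £19.47

£19.47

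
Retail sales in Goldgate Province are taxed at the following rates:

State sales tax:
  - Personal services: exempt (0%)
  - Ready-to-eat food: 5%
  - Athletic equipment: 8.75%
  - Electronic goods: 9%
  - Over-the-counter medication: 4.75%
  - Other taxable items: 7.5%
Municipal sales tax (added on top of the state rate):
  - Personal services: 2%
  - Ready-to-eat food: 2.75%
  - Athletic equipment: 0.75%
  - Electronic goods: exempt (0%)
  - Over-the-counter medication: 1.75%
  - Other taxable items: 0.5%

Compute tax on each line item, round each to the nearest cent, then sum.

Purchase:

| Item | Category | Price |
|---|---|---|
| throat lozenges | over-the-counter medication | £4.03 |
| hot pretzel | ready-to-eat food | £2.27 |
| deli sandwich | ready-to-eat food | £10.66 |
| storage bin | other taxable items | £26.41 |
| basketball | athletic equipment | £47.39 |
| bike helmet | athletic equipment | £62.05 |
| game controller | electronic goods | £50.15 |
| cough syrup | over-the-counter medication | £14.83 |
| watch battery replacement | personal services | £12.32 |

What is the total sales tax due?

Throat lozenges £4.03: over-the-counter medication → 4.75% + 1.75% municipal = 6.5% → £0.26
Hot pretzel £2.27: ready-to-eat food → 5% + 2.75% municipal = 7.75% → £0.18
Deli sandwich £10.66: ready-to-eat food → 5% + 2.75% municipal = 7.75% → £0.83
Storage bin £26.41: other taxable items → 7.5% + 0.5% municipal = 8% → £2.11
Basketball £47.39: athletic equipment → 8.75% + 0.75% municipal = 9.5% → £4.50
Bike helmet £62.05: athletic equipment → 8.75% + 0.75% municipal = 9.5% → £5.89
Game controller £50.15: electronic goods → 9% + 0% municipal = 9% → £4.51
Cough syrup £14.83: over-the-counter medication → 4.75% + 1.75% municipal = 6.5% → £0.96
Watch battery replacement £12.32: personal services → 0% + 2% municipal = 2% → £0.25
Total tax = £0.26 + £0.18 + £0.83 + £2.11 + £4.50 + £5.89 + £4.51 + £0.96 + £0.25 = £19.49

£19.49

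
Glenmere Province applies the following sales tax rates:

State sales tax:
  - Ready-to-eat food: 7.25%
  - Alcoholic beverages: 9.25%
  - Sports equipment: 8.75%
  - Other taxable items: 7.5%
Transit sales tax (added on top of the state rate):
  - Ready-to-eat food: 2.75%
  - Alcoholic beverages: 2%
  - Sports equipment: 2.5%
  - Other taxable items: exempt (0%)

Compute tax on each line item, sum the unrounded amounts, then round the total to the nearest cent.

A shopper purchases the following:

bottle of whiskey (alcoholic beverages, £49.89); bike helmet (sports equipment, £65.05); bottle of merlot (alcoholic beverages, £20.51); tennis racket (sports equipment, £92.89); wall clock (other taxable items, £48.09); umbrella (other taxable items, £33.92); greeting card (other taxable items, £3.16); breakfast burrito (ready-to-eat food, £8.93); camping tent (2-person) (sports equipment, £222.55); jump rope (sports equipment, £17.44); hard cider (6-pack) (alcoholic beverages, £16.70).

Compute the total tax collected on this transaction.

Bottle of whiskey £49.89: alcoholic beverages → 9.25% + 2% transit = 11.25% → £5.612625
Bike helmet £65.05: sports equipment → 8.75% + 2.5% transit = 11.25% → £7.318125
Bottle of merlot £20.51: alcoholic beverages → 9.25% + 2% transit = 11.25% → £2.307375
Tennis racket £92.89: sports equipment → 8.75% + 2.5% transit = 11.25% → £10.450125
Wall clock £48.09: other taxable items → 7.5% + 0% transit = 7.5% → £3.60675
Umbrella £33.92: other taxable items → 7.5% + 0% transit = 7.5% → £2.544
Greeting card £3.16: other taxable items → 7.5% + 0% transit = 7.5% → £0.237
Breakfast burrito £8.93: ready-to-eat food → 7.25% + 2.75% transit = 10% → £0.893
Camping tent (2-person) £222.55: sports equipment → 8.75% + 2.5% transit = 11.25% → £25.036875
Jump rope £17.44: sports equipment → 8.75% + 2.5% transit = 11.25% → £1.962
Hard cider (6-pack) £16.70: alcoholic beverages → 9.25% + 2% transit = 11.25% → £1.87875
Unrounded tax sum = £61.846625 → £61.85

£61.85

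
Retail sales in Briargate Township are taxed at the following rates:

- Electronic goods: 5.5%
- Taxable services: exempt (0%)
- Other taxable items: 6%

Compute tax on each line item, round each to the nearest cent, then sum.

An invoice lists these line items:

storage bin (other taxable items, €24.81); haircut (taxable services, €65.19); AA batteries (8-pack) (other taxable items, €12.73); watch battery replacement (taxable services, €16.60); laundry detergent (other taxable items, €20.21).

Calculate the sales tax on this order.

Storage bin €24.81: other taxable items → 6% → €1.49
Haircut €65.19: taxable services → 0% → €0.00
AA batteries (8-pack) €12.73: other taxable items → 6% → €0.76
Watch battery replacement €16.60: taxable services → 0% → €0.00
Laundry detergent €20.21: other taxable items → 6% → €1.21
Total tax = €1.49 + €0.76 + €1.21 = €3.46

€3.46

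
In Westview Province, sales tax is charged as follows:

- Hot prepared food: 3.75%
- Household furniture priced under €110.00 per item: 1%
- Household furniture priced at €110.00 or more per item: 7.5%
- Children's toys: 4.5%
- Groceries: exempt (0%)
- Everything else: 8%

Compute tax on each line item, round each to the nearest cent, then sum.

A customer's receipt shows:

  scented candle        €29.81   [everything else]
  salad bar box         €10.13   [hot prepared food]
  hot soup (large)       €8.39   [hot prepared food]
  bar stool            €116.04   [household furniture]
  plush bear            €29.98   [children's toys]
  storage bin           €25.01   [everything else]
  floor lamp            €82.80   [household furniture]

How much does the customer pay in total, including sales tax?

€318.11

Scented candle €29.81: everything else → 8% → €2.38
Salad bar box €10.13: hot prepared food → 3.75% → €0.38
Hot soup (large) €8.39: hot prepared food → 3.75% → €0.31
Bar stool €116.04: household furniture, €110.00 or more → 7.5% → €8.70
Plush bear €29.98: children's toys → 4.5% → €1.35
Storage bin €25.01: everything else → 8% → €2.00
Floor lamp €82.80: household furniture, under €110.00 → 1% → €0.83
Subtotal = €302.16; tax = €15.95; total due = €318.11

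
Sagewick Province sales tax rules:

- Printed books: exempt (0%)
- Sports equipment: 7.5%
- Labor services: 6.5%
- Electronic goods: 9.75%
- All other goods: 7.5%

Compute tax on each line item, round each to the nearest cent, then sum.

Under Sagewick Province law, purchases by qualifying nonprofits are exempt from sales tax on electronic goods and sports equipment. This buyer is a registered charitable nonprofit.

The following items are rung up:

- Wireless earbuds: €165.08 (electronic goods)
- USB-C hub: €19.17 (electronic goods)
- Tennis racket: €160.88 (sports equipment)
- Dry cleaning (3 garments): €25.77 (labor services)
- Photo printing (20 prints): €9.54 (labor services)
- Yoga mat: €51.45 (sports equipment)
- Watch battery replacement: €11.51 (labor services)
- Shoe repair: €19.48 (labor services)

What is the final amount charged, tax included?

€467.20

Wireless earbuds €165.08: electronic goods, buyer-exempt → 0% → €0.00
USB-C hub €19.17: electronic goods, buyer-exempt → 0% → €0.00
Tennis racket €160.88: sports equipment, buyer-exempt → 0% → €0.00
Dry cleaning (3 garments) €25.77: labor services → 6.5% → €1.68
Photo printing (20 prints) €9.54: labor services → 6.5% → €0.62
Yoga mat €51.45: sports equipment, buyer-exempt → 0% → €0.00
Watch battery replacement €11.51: labor services → 6.5% → €0.75
Shoe repair €19.48: labor services → 6.5% → €1.27
Subtotal = €462.88; tax = €4.32; total due = €467.20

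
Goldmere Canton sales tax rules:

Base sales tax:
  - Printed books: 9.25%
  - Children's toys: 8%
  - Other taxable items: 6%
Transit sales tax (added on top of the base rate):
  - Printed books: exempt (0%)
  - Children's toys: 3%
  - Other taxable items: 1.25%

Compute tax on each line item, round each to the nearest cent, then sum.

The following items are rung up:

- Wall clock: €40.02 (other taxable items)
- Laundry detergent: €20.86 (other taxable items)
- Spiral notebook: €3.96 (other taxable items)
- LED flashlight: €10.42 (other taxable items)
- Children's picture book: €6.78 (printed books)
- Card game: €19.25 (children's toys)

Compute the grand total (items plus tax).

€109.50

Wall clock €40.02: other taxable items → 6% + 1.25% transit = 7.25% → €2.90
Laundry detergent €20.86: other taxable items → 6% + 1.25% transit = 7.25% → €1.51
Spiral notebook €3.96: other taxable items → 6% + 1.25% transit = 7.25% → €0.29
LED flashlight €10.42: other taxable items → 6% + 1.25% transit = 7.25% → €0.76
Children's picture book €6.78: printed books → 9.25% + 0% transit = 9.25% → €0.63
Card game €19.25: children's toys → 8% + 3% transit = 11% → €2.12
Subtotal = €101.29; tax = €8.21; total due = €109.50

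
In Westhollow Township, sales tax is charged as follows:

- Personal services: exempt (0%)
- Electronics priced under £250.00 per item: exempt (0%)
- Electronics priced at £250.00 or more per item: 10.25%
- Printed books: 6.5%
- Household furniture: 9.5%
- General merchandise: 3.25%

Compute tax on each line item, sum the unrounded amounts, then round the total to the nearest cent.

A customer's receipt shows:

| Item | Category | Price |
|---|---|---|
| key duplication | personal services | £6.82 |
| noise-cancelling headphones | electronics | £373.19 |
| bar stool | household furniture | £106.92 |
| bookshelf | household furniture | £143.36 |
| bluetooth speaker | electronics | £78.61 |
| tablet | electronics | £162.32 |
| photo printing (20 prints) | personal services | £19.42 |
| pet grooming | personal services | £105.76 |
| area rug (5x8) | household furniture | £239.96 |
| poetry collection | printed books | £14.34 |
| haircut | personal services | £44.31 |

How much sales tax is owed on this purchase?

£85.76

Key duplication £6.82: personal services → 0% → £0.00
Noise-cancelling headphones £373.19: electronics, £250.00 or more → 10.25% → £38.251975
Bar stool £106.92: household furniture → 9.5% → £10.1574
Bookshelf £143.36: household furniture → 9.5% → £13.6192
Bluetooth speaker £78.61: electronics, under £250.00 → 0% → £0.00
Tablet £162.32: electronics, under £250.00 → 0% → £0.00
Photo printing (20 prints) £19.42: personal services → 0% → £0.00
Pet grooming £105.76: personal services → 0% → £0.00
Area rug (5x8) £239.96: household furniture → 9.5% → £22.7962
Poetry collection £14.34: printed books → 6.5% → £0.9321
Haircut £44.31: personal services → 0% → £0.00
Unrounded tax sum = £85.756875 → £85.76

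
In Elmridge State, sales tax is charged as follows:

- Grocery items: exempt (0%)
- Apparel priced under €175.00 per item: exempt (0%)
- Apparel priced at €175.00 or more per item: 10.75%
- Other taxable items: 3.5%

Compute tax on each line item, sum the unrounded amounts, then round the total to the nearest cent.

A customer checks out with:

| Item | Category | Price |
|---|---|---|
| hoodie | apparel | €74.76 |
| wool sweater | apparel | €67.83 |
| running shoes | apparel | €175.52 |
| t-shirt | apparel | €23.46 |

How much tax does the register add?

€18.87

Hoodie €74.76: apparel, under €175.00 → 0% → €0.00
Wool sweater €67.83: apparel, under €175.00 → 0% → €0.00
Running shoes €175.52: apparel, €175.00 or more → 10.75% → €18.8684
T-shirt €23.46: apparel, under €175.00 → 0% → €0.00
Unrounded tax sum = €18.8684 → €18.87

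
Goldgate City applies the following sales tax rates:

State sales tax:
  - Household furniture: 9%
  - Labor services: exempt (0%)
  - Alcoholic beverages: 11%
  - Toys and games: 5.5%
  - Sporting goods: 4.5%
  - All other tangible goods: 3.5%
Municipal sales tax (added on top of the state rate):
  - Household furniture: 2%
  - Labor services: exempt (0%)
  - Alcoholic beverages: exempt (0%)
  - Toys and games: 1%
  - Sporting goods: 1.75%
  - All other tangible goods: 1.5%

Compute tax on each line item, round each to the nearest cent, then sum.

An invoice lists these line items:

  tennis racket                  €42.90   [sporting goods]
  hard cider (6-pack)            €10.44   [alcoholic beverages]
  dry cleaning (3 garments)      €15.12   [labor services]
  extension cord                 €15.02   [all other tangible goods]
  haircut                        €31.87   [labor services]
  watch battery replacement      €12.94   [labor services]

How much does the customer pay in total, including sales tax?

Tennis racket €42.90: sporting goods → 4.5% + 1.75% municipal = 6.25% → €2.68
Hard cider (6-pack) €10.44: alcoholic beverages → 11% + 0% municipal = 11% → €1.15
Dry cleaning (3 garments) €15.12: labor services → 0% + 0% municipal = 0% → €0.00
Extension cord €15.02: all other tangible goods → 3.5% + 1.5% municipal = 5% → €0.75
Haircut €31.87: labor services → 0% + 0% municipal = 0% → €0.00
Watch battery replacement €12.94: labor services → 0% + 0% municipal = 0% → €0.00
Subtotal = €128.29; tax = €4.58; total due = €132.87

€132.87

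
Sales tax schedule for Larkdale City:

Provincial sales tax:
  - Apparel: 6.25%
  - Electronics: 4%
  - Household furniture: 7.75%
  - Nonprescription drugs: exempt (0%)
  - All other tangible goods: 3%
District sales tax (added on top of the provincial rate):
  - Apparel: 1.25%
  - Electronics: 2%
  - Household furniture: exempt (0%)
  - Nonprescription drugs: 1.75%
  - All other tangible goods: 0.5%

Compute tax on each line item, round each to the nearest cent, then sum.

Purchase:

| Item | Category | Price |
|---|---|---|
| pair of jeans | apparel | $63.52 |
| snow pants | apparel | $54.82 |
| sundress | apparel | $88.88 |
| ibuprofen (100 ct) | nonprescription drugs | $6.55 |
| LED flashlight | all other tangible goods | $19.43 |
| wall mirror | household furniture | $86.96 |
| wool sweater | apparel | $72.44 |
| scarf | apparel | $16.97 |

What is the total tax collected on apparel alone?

Pair of jeans $63.52: apparel → 6.25% + 1.25% district = 7.5% → $4.76
Snow pants $54.82: apparel → 6.25% + 1.25% district = 7.5% → $4.11
Sundress $88.88: apparel → 6.25% + 1.25% district = 7.5% → $6.67
Wool sweater $72.44: apparel → 6.25% + 1.25% district = 7.5% → $5.43
Scarf $16.97: apparel → 6.25% + 1.25% district = 7.5% → $1.27
Tax on apparel = $4.76 + $4.11 + $6.67 + $5.43 + $1.27 = $22.24

$22.24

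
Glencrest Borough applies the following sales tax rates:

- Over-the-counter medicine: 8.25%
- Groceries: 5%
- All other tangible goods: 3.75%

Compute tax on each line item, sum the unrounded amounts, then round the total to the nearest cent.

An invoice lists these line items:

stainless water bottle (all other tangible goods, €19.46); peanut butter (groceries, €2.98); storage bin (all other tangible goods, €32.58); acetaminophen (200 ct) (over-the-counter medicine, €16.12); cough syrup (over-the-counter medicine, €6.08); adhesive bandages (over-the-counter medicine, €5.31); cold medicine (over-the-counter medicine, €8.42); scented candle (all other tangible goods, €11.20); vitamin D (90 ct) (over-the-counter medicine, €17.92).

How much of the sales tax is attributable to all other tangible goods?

Stainless water bottle €19.46: all other tangible goods → 3.75% → €0.72975
Storage bin €32.58: all other tangible goods → 3.75% → €1.22175
Scented candle €11.20: all other tangible goods → 3.75% → €0.42
Tax on all other tangible goods: unrounded sum = €2.3715 → €2.37

€2.37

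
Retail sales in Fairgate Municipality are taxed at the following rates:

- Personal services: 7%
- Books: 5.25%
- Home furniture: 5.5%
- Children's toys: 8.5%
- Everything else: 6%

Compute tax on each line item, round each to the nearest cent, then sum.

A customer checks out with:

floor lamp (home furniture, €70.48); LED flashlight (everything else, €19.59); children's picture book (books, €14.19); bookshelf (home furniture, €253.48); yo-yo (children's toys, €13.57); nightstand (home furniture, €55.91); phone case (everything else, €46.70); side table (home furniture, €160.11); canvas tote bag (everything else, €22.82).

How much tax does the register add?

Floor lamp €70.48: home furniture → 5.5% → €3.88
LED flashlight €19.59: everything else → 6% → €1.18
Children's picture book €14.19: books → 5.25% → €0.74
Bookshelf €253.48: home furniture → 5.5% → €13.94
Yo-yo €13.57: children's toys → 8.5% → €1.15
Nightstand €55.91: home furniture → 5.5% → €3.08
Phone case €46.70: everything else → 6% → €2.80
Side table €160.11: home furniture → 5.5% → €8.81
Canvas tote bag €22.82: everything else → 6% → €1.37
Total tax = €3.88 + €1.18 + €0.74 + €13.94 + €1.15 + €3.08 + €2.80 + €8.81 + €1.37 = €36.95

€36.95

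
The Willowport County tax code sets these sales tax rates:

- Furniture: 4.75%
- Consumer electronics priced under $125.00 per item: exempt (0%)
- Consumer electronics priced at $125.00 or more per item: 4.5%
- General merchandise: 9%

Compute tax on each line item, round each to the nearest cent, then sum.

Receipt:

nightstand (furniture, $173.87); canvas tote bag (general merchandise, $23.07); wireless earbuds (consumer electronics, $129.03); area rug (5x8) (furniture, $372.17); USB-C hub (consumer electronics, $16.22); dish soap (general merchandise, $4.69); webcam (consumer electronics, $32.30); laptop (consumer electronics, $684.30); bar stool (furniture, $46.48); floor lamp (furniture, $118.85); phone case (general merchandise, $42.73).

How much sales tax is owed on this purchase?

$76.75

Nightstand $173.87: furniture → 4.75% → $8.26
Canvas tote bag $23.07: general merchandise → 9% → $2.08
Wireless earbuds $129.03: consumer electronics, $125.00 or more → 4.5% → $5.81
Area rug (5x8) $372.17: furniture → 4.75% → $17.68
USB-C hub $16.22: consumer electronics, under $125.00 → 0% → $0.00
Dish soap $4.69: general merchandise → 9% → $0.42
Webcam $32.30: consumer electronics, under $125.00 → 0% → $0.00
Laptop $684.30: consumer electronics, $125.00 or more → 4.5% → $30.79
Bar stool $46.48: furniture → 4.75% → $2.21
Floor lamp $118.85: furniture → 4.75% → $5.65
Phone case $42.73: general merchandise → 9% → $3.85
Total tax = $8.26 + $2.08 + $5.81 + $17.68 + $0.42 + $30.79 + $2.21 + $5.65 + $3.85 = $76.75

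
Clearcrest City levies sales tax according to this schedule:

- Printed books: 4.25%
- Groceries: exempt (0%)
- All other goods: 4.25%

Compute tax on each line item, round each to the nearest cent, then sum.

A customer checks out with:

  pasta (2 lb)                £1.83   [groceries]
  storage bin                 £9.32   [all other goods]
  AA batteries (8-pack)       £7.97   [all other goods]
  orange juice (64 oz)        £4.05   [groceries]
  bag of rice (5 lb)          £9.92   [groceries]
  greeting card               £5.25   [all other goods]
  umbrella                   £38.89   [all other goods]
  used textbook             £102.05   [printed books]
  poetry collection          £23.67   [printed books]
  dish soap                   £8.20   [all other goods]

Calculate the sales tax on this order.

£8.31

Pasta (2 lb) £1.83: groceries → 0% → £0.00
Storage bin £9.32: all other goods → 4.25% → £0.40
AA batteries (8-pack) £7.97: all other goods → 4.25% → £0.34
Orange juice (64 oz) £4.05: groceries → 0% → £0.00
Bag of rice (5 lb) £9.92: groceries → 0% → £0.00
Greeting card £5.25: all other goods → 4.25% → £0.22
Umbrella £38.89: all other goods → 4.25% → £1.65
Used textbook £102.05: printed books → 4.25% → £4.34
Poetry collection £23.67: printed books → 4.25% → £1.01
Dish soap £8.20: all other goods → 4.25% → £0.35
Total tax = £0.40 + £0.34 + £0.22 + £1.65 + £4.34 + £1.01 + £0.35 = £8.31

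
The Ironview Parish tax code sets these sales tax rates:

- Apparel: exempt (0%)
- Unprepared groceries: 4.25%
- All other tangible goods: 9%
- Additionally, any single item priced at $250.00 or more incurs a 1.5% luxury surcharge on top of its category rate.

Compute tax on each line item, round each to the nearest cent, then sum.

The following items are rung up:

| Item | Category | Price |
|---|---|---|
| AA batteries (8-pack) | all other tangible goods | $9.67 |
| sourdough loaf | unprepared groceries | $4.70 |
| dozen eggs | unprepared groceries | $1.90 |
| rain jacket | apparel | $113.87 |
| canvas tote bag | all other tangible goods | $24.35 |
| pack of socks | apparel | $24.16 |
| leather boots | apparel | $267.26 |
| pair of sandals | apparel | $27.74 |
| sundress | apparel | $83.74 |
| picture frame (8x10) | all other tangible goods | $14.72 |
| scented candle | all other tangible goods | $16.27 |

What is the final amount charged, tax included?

AA batteries (8-pack) $9.67: all other tangible goods → 9% → $0.87
Sourdough loaf $4.70: unprepared groceries → 4.25% → $0.20
Dozen eggs $1.90: unprepared groceries → 4.25% → $0.08
Rain jacket $113.87: apparel → 0% → $0.00
Canvas tote bag $24.35: all other tangible goods → 9% → $2.19
Pack of socks $24.16: apparel → 0% → $0.00
Leather boots $267.26: apparel → 0% + 1.5% surcharge = 1.5% → $4.01
Pair of sandals $27.74: apparel → 0% → $0.00
Sundress $83.74: apparel → 0% → $0.00
Picture frame (8x10) $14.72: all other tangible goods → 9% → $1.32
Scented candle $16.27: all other tangible goods → 9% → $1.46
Subtotal = $588.38; tax = $10.13; total due = $598.51

$598.51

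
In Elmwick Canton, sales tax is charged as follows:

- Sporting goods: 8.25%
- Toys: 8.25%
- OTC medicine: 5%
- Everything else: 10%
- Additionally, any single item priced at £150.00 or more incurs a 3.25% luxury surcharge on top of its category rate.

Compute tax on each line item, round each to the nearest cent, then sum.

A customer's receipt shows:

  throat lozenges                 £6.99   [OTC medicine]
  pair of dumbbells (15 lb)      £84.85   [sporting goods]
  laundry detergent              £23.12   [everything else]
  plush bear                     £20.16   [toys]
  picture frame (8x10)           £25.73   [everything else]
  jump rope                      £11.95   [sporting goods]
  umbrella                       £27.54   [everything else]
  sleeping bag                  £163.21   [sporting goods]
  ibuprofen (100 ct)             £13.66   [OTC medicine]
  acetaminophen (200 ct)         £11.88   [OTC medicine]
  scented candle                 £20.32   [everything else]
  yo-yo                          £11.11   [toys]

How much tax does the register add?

Throat lozenges £6.99: OTC medicine → 5% → £0.35
Pair of dumbbells (15 lb) £84.85: sporting goods → 8.25% → £7.00
Laundry detergent £23.12: everything else → 10% → £2.31
Plush bear £20.16: toys → 8.25% → £1.66
Picture frame (8x10) £25.73: everything else → 10% → £2.57
Jump rope £11.95: sporting goods → 8.25% → £0.99
Umbrella £27.54: everything else → 10% → £2.75
Sleeping bag £163.21: sporting goods → 8.25% + 3.25% surcharge = 11.5% → £18.77
Ibuprofen (100 ct) £13.66: OTC medicine → 5% → £0.68
Acetaminophen (200 ct) £11.88: OTC medicine → 5% → £0.59
Scented candle £20.32: everything else → 10% → £2.03
Yo-yo £11.11: toys → 8.25% → £0.92
Total tax = £0.35 + £7.00 + £2.31 + £1.66 + £2.57 + £0.99 + £2.75 + £18.77 + £0.68 + £0.59 + £2.03 + £0.92 = £40.62

£40.62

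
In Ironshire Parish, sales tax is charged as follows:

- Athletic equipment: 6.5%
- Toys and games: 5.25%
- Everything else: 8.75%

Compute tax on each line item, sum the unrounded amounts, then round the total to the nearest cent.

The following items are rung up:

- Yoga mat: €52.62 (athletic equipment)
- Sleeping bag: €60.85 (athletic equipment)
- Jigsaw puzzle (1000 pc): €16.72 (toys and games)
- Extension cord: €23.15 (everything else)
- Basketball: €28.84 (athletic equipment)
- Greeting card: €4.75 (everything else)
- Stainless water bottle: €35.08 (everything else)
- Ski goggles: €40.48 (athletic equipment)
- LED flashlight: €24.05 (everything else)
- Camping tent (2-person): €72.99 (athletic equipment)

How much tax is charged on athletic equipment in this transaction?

€16.63

Yoga mat €52.62: athletic equipment → 6.5% → €3.4203
Sleeping bag €60.85: athletic equipment → 6.5% → €3.95525
Basketball €28.84: athletic equipment → 6.5% → €1.8746
Ski goggles €40.48: athletic equipment → 6.5% → €2.6312
Camping tent (2-person) €72.99: athletic equipment → 6.5% → €4.74435
Tax on athletic equipment: unrounded sum = €16.6257 → €16.63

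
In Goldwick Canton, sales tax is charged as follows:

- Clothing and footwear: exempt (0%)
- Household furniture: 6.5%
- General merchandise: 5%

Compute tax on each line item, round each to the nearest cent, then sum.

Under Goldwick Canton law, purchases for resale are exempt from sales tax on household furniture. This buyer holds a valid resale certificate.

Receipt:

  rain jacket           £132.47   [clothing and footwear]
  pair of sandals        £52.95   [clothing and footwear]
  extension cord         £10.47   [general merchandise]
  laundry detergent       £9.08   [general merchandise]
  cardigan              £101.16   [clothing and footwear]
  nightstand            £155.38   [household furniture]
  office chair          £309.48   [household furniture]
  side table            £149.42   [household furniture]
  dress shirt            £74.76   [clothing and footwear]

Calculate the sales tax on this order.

£0.97

Rain jacket £132.47: clothing and footwear → 0% → £0.00
Pair of sandals £52.95: clothing and footwear → 0% → £0.00
Extension cord £10.47: general merchandise → 5% → £0.52
Laundry detergent £9.08: general merchandise → 5% → £0.45
Cardigan £101.16: clothing and footwear → 0% → £0.00
Nightstand £155.38: household furniture, buyer-exempt → 0% → £0.00
Office chair £309.48: household furniture, buyer-exempt → 0% → £0.00
Side table £149.42: household furniture, buyer-exempt → 0% → £0.00
Dress shirt £74.76: clothing and footwear → 0% → £0.00
Total tax = £0.52 + £0.45 = £0.97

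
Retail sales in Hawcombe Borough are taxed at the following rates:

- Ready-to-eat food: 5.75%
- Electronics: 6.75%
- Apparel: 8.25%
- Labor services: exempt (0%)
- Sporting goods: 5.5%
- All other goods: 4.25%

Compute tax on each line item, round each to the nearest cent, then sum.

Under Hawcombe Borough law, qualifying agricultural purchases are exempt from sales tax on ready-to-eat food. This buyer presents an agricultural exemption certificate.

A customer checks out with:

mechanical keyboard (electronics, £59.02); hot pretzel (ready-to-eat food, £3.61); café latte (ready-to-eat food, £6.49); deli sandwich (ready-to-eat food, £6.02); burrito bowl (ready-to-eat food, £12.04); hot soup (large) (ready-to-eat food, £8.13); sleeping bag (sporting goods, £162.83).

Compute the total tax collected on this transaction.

£12.94

Mechanical keyboard £59.02: electronics → 6.75% → £3.98
Hot pretzel £3.61: ready-to-eat food, buyer-exempt → 0% → £0.00
Café latte £6.49: ready-to-eat food, buyer-exempt → 0% → £0.00
Deli sandwich £6.02: ready-to-eat food, buyer-exempt → 0% → £0.00
Burrito bowl £12.04: ready-to-eat food, buyer-exempt → 0% → £0.00
Hot soup (large) £8.13: ready-to-eat food, buyer-exempt → 0% → £0.00
Sleeping bag £162.83: sporting goods → 5.5% → £8.96
Total tax = £3.98 + £8.96 = £12.94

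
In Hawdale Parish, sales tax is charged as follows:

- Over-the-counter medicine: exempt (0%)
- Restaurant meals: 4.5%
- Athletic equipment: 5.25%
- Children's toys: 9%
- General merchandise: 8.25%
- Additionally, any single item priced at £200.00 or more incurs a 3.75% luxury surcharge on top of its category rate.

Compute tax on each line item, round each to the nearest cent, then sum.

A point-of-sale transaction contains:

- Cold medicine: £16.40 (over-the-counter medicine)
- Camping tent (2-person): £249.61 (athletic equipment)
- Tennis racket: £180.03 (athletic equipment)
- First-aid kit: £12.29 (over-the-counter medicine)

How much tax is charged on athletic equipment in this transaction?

Camping tent (2-person) £249.61: athletic equipment → 5.25% + 3.75% surcharge = 9% → £22.46
Tennis racket £180.03: athletic equipment → 5.25% → £9.45
Tax on athletic equipment = £22.46 + £9.45 = £31.91

£31.91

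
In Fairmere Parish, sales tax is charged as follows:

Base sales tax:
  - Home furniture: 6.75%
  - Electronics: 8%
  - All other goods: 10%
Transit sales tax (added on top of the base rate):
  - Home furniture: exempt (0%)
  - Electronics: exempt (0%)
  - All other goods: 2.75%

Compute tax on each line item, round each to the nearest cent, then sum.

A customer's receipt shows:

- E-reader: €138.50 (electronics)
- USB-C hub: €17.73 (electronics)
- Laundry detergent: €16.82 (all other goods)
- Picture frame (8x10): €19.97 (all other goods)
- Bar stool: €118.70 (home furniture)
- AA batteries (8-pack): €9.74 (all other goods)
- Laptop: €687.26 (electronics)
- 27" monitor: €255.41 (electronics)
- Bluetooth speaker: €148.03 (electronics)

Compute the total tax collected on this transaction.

E-reader €138.50: electronics → 8% + 0% transit = 8% → €11.08
USB-C hub €17.73: electronics → 8% + 0% transit = 8% → €1.42
Laundry detergent €16.82: all other goods → 10% + 2.75% transit = 12.75% → €2.14
Picture frame (8x10) €19.97: all other goods → 10% + 2.75% transit = 12.75% → €2.55
Bar stool €118.70: home furniture → 6.75% + 0% transit = 6.75% → €8.01
AA batteries (8-pack) €9.74: all other goods → 10% + 2.75% transit = 12.75% → €1.24
Laptop €687.26: electronics → 8% + 0% transit = 8% → €54.98
27" monitor €255.41: electronics → 8% + 0% transit = 8% → €20.43
Bluetooth speaker €148.03: electronics → 8% + 0% transit = 8% → €11.84
Total tax = €11.08 + €1.42 + €2.14 + €2.55 + €8.01 + €1.24 + €54.98 + €20.43 + €11.84 = €113.69

€113.69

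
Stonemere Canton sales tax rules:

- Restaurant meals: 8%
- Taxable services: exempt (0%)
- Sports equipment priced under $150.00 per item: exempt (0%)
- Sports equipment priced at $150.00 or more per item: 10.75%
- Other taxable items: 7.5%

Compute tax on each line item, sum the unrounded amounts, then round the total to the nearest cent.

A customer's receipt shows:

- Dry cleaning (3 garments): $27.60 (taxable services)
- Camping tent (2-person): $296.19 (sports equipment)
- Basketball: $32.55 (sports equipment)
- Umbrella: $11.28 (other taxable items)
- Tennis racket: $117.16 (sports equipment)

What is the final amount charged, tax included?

$517.47

Dry cleaning (3 garments) $27.60: taxable services → 0% → $0.00
Camping tent (2-person) $296.19: sports equipment, $150.00 or more → 10.75% → $31.840425
Basketball $32.55: sports equipment, under $150.00 → 0% → $0.00
Umbrella $11.28: other taxable items → 7.5% → $0.846
Tennis racket $117.16: sports equipment, under $150.00 → 0% → $0.00
Subtotal = $484.78; unrounded tax = $32.686425 → $32.69; total due = $517.47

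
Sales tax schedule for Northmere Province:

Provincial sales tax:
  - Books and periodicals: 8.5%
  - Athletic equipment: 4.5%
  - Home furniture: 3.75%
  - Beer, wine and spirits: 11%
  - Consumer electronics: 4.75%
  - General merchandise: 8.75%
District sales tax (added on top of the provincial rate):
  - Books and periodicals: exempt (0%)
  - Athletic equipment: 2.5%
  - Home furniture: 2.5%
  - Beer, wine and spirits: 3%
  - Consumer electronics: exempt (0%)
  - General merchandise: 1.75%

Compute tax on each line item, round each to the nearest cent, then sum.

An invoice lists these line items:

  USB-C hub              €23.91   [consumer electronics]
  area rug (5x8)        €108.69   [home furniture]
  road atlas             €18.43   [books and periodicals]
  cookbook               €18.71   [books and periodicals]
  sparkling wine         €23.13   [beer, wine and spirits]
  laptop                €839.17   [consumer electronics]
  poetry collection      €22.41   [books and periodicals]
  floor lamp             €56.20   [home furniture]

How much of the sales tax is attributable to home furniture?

Area rug (5x8) €108.69: home furniture → 3.75% + 2.5% district = 6.25% → €6.79
Floor lamp €56.20: home furniture → 3.75% + 2.5% district = 6.25% → €3.51
Tax on home furniture = €6.79 + €3.51 = €10.30

€10.30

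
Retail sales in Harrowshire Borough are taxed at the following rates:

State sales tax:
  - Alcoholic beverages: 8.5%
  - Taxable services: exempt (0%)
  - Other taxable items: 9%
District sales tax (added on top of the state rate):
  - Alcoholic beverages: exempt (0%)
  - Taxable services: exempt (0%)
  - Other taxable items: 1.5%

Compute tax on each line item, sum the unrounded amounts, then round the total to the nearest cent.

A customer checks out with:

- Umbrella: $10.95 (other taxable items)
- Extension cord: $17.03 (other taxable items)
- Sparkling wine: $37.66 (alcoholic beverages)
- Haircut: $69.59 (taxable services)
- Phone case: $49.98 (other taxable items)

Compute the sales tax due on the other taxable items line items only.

$8.19

Umbrella $10.95: other taxable items → 9% + 1.5% district = 10.5% → $1.14975
Extension cord $17.03: other taxable items → 9% + 1.5% district = 10.5% → $1.78815
Phone case $49.98: other taxable items → 9% + 1.5% district = 10.5% → $5.2479
Tax on other taxable items: unrounded sum = $8.1858 → $8.19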